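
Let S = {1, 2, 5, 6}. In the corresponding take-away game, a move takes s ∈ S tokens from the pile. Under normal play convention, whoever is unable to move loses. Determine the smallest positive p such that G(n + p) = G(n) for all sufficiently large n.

7

G(0) = 0
G(1) = mex{0} = 1
G(2) = mex{1,0} = 2
G(3) = mex{2,1} = 0
G(4) = mex{0,2} = 1
G(5) = mex{1,0,0} = 2
G(6) = mex{2,1,1,0} = 3
G(7) = mex{3,2,2,1} = 0
G(8) = mex{0,3,0,2} = 1
G(9) = mex{1,0,1,0} = 2
G(10) = mex{2,1,2,1} = 0
G(11) = mex{0,2,3,2} = 1
G(12) = mex{1,0,0,3} = 2
G(13) = mex{2,1,1,0} = 3
G(14) = mex{3,2,2,1} = 0
G(15) = mex{0,3,0,2} = 1
G(n+7) = G(n) holds for n = 0,…,5 (a full window of length max(S) = 6), so the sequence is purely periodic with period 7.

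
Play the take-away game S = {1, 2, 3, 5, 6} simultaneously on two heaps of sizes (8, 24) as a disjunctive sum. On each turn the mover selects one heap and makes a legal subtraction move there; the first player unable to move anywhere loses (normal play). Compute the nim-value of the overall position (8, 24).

0

All heaps use S = {1, 2, 3, 5, 6}:
n :  0  1  2  3  4  5  6  7  8  9 10 11 12 13 14 15 16 17 18 19 20 21 22 23 24
G :  0  1  2  3  0  1  2  3  0  1  2  3  0  1  2  3  0  1  2  3  0  1  2  3  0
Heap A: G(8) = 0.
Heap B: G(24) = 0.
Combined Grundy value = 0 ⊕ 0 = 0.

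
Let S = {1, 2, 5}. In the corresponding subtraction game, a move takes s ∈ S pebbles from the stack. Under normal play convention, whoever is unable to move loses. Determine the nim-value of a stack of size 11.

2

G(0) = 0
G(1) = mex{0} = 1
G(2) = mex{1,0} = 2
G(3) = mex{2,1} = 0
G(4) = mex{0,2} = 1
G(5) = mex{1,0,0} = 2
G(6) = mex{2,1,1} = 0
G(7) = mex{0,2,2} = 1
G(8) = mex{1,0,0} = 2
G(9) = mex{2,1,1} = 0
G(10) = mex{0,2,2} = 1
G(11) = mex{1,0,0} = 2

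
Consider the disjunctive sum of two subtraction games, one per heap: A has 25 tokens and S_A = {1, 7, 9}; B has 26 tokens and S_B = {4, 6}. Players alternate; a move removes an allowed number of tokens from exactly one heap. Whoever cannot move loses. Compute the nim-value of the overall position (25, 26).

0

Heap A, S = {1, 7, 9}:
G(0) = 0
G(1) = mex{0} = 1
G(2) = mex{1} = 0
G(3) = mex{0} = 1
G(4) = mex{1} = 0
G(5) = mex{0} = 1
G(6) = mex{1} = 0
G(7) = mex{0,0} = 1
G(8) = mex{1,1} = 0
G(9) = mex{0,0,0} = 1
G(10) = mex{1,1,1} = 0
G(11) = mex{0,0,0} = 1
G(12) = mex{1,1,1} = 0
G(13) = mex{0,0,0} = 1
G(14) = mex{1,1,1} = 0
G(15) = mex{0,0,0} = 1
G(16) = mex{1,1,1} = 0
G(17) = mex{0,0,0} = 1
G(18) = mex{1,1,1} = 0
G(19) = mex{0,0,0} = 1
G(20) = mex{1,1,1} = 0
G(21) = mex{0,0,0} = 1
G(22) = mex{1,1,1} = 0
G(23) = mex{0,0,0} = 1
G(24) = mex{1,1,1} = 0
G(25) = mex{0,0,0} = 1
G_A(25) = 1.
Heap B, S = {4, 6}:
n :  0  1  2  3  4  5  6  7  8  9 10 11 12 13 14 15 16 17 18 19 20 21 22 23 24 25 26
G :  0  0  0  0  1  1  1  1  2  2  0  0  0  0  1  1  1  1  2  2  0  0  0  0  1  1  1
G_B(26) = 1.
Combined Grundy value = 1 ⊕ 1 = 0.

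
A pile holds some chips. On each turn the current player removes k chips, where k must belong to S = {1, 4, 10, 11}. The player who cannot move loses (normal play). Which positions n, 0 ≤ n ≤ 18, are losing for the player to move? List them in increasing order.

n :  0  1  2  3  4  5  6  7  8  9 10 11 12 13 14 15 16 17 18
G :  0  1  0  1  2  0  1  0  1  2  3  2  3  4  0  1  2  3  2
P-positions are exactly the n with G(n) = 0.

0, 2, 5, 7, 14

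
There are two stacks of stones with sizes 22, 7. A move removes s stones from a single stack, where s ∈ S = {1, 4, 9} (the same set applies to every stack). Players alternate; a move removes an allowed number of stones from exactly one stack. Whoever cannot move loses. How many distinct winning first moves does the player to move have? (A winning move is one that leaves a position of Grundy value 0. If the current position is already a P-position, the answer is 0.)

0

All stacks use S = {1, 4, 9}:
n :  0  1  2  3  4  5  6  7  8  9 10 11 12 13 14 15 16 17 18 19 20 21 22
G :  0  1  0  1  2  0  1  0  1  2  0  1  0  1  2  0  1  0  1  2  0  1  0
Stack A: G(22) = 0.
Stack B: G(7) = 0.
Combined Grundy value = 0 ⊕ 0 = 0.
A winning move leaves total XOR = 0, i.e. changes one component's Grundy value g to g ⊕ X where X is the current total.
Stack A: target g' = 0⊕0 = 0, but every legal move changes the Grundy value (mex property), so 0 moves.
Stack B: target g' = 0⊕0 = 0, but every legal move changes the Grundy value (mex property), so 0 moves.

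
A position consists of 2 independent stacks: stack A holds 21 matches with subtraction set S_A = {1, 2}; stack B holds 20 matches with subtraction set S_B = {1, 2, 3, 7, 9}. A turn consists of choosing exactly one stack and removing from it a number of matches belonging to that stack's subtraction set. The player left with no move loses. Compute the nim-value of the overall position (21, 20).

0

Stack A, S = {1, 2}:
n :  0  1  2  3  4  5  6  7  8  9 10 11 12 13 14 15 16 17 18 19 20 21
G :  0  1  2  0  1  2  0  1  2  0  1  2  0  1  2  0  1  2  0  1  2  0
G_A(21) = 0.
Stack B, S = {1, 2, 3, 7, 9}:
n :  0  1  2  3  4  5  6  7  8  9 10 11 12 13 14 15 16 17 18 19 20
G :  0  1  2  3  0  1  2  3  0  1  2  3  0  1  2  3  0  1  2  3  0
G_B(20) = 0.
Combined Grundy value = 0 ⊕ 0 = 0.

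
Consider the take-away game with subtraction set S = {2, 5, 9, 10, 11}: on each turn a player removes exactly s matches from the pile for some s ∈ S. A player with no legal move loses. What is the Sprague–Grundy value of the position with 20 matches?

G(0) = 0
G(1) = mex{} = 0
G(2) = mex{0} = 1
G(3) = mex{0} = 1
G(4) = mex{1} = 0
G(5) = mex{1,0} = 2
G(6) = mex{0,0} = 1
G(7) = mex{2,1} = 0
G(8) = mex{1,1} = 0
G(9) = mex{0,0,0} = 1
G(10) = mex{0,2,0,0} = 1
G(11) = mex{1,1,1,0,0} = 2
G(12) = mex{1,0,1,1,0} = 2
G(13) = mex{2,0,0,1,1} = 3
G(14) = mex{2,1,2,0,1} = 3
G(15) = mex{3,1,1,2,0} = 4
G(16) = mex{3,2,0,1,2} = 4
G(17) = mex{4,2,0,0,1} = 3
G(18) = mex{4,3,1,0,0} = 2
G(19) = mex{3,3,1,1,0} = 2
G(20) = mex{2,4,2,1,1} = 0

0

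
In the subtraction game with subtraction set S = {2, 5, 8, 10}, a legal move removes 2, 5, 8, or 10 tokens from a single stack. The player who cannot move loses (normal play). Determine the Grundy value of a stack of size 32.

n :  0  1  2  3  4  5  6  7  8  9 10 11 12 13 14 15 16 17 18 19 20 21 22 23 24 25 26 27 28 29 30 31 32
G :  0  0  1  1  0  2  1  0  2  1  3  2  2  0  3  1  0  3  1  0  0  1  1  2  2  4  3  2  4  3  2  0  0

0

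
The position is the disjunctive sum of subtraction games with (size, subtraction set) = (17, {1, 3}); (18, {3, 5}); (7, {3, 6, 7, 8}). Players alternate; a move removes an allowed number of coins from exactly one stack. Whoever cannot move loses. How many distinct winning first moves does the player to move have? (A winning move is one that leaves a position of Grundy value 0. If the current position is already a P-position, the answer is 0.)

1

Stack A, S = {1, 3}:
G(0) = 0
G(1) = mex{0} = 1
G(2) = mex{1} = 0
G(3) = mex{0,0} = 1
G(4) = mex{1,1} = 0
G(5) = mex{0,0} = 1
G(6) = mex{1,1} = 0
G(7) = mex{0,0} = 1
G(8) = mex{1,1} = 0
G(9) = mex{0,0} = 1
G(10) = mex{1,1} = 0
G(11) = mex{0,0} = 1
G(12) = mex{1,1} = 0
G(13) = mex{0,0} = 1
G(14) = mex{1,1} = 0
G(15) = mex{0,0} = 1
G(16) = mex{1,1} = 0
G(17) = mex{0,0} = 1
G_A(17) = 1.
Stack B, S = {3, 5}:
G(0) = 0
G(1) = mex{} = 0
G(2) = mex{} = 0
G(3) = mex{0} = 1
G(4) = mex{0} = 1
G(5) = mex{0,0} = 1
G(6) = mex{1,0} = 2
G(7) = mex{1,0} = 2
G(8) = mex{1,1} = 0
G(9) = mex{2,1} = 0
G(10) = mex{2,1} = 0
G(11) = mex{0,2} = 1
G(12) = mex{0,2} = 1
G(13) = mex{0,0} = 1
G(14) = mex{1,0} = 2
G(15) = mex{1,0} = 2
G(16) = mex{1,1} = 0
G(17) = mex{2,1} = 0
G(18) = mex{2,1} = 0
G_B(18) = 0.
Stack C, S = {3, 6, 7, 8}:
G(0) = 0
G(1) = mex{} = 0
G(2) = mex{} = 0
G(3) = mex{0} = 1
G(4) = mex{0} = 1
G(5) = mex{0} = 1
G(6) = mex{1,0} = 2
G(7) = mex{1,0,0} = 2
G_C(7) = 2.
Combined Grundy value = 1 ⊕ 0 ⊕ 2 = 3.
A winning move leaves total XOR = 0, i.e. changes one component's Grundy value g to g ⊕ X where X is the current total.
Stack A: need g' = 1⊕3 = 2. Options: 17−1→G=0, 17−3→G=0. Hits: 0.
Stack B: need g' = 0⊕3 = 3. Options: 18−3→G=2, 18−5→G=1. Hits: 0.
Stack C: need g' = 2⊕3 = 1. Options: 7−3→G=1, 7−6→G=0, 7−7→G=0. Hits: 1.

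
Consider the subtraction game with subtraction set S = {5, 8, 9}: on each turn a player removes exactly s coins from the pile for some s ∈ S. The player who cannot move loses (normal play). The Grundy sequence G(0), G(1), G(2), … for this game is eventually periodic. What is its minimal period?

14

n :  0  1  2  3  4  5  6  7  8  9 10 11 12 13 14 15 16 17 18 19 20 21 22 23 24 25 26 27 28 29
G :  0  0  0  0  0  1  1  1  1  1  2  2  2  2  0  0  0  0  0  1  1  1  1  1  2  2  2  2  0  0
G(n+14) = G(n) holds for n = 0,…,8 (a full window of length max(S) = 9), so the sequence is purely periodic with period 14.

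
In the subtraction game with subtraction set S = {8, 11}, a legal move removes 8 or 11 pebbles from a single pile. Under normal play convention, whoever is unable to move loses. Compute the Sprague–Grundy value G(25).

n :  0  1  2  3  4  5  6  7  8  9 10 11 12 13 14 15 16 17 18 19 20 21 22 23 24 25
G :  0  0  0  0  0  0  0  0  1  1  1  1  1  1  1  1  2  2  2  0  0  0  0  0  0  0

0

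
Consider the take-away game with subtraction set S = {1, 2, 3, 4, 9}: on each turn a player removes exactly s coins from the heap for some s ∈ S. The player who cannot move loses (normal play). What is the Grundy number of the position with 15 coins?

0

n :  0  1  2  3  4  5  6  7  8  9 10 11 12 13 14 15
G :  0  1  2  3  4  0  1  2  3  4  0  1  2  3  4  0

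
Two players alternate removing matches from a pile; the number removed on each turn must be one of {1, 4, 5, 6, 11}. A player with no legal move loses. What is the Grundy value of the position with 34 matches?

n :  0  1  2  3  4  5  6  7  8  9 10 11 12 13 14 15 16 17 18 19 20 21 22 23 24 25 26 27 28 29 30 31 32 33 34
G :  0  1  0  1  2  3  2  3  4  0  1  4  0  1  2  3  2  3  4  0  1  0  1  2  3  4  2  3  0  1  5  0  1  2  3

3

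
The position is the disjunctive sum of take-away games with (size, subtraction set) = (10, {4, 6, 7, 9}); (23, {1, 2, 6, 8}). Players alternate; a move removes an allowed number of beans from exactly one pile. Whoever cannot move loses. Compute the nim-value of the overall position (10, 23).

0

Pile A, S = {4, 6, 7, 9}:
G(0) = 0
G(1) = mex{} = 0
G(2) = mex{} = 0
G(3) = mex{} = 0
G(4) = mex{0} = 1
G(5) = mex{0} = 1
G(6) = mex{0,0} = 1
G(7) = mex{0,0,0} = 1
G(8) = mex{1,0,0} = 2
G(9) = mex{1,0,0,0} = 2
G(10) = mex{1,1,0,0} = 2
G_A(10) = 2.
Pile B, S = {1, 2, 6, 8}:
n :  0  1  2  3  4  5  6  7  8  9 10 11 12 13 14 15 16 17 18 19 20 21 22 23
G :  0  1  2  0  1  2  3  0  1  2  0  1  2  3  0  1  2  0  1  2  3  0  1  2
G_B(23) = 2.
Combined Grundy value = 2 ⊕ 2 = 0.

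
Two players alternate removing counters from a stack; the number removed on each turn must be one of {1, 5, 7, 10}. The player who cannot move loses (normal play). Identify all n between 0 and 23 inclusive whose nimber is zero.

n :  0  1  2  3  4  5  6  7  8  9 10 11 12 13 14 15 16 17 18 19 20 21 22 23
G :  0  1  0  1  0  1  0  1  0  1  2  3  2  3  2  3  2  0  1  0  1  0  1  0
P-positions are exactly the n with G(n) = 0.

0, 2, 4, 6, 8, 17, 19, 21, 23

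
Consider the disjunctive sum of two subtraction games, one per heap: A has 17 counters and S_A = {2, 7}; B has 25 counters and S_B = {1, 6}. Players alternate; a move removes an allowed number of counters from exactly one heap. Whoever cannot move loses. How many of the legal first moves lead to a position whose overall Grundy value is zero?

Heap A, S = {2, 7}:
n :  0  1  2  3  4  5  6  7  8  9 10 11 12 13 14 15 16 17
G :  0  0  1  1  0  0  1  1  2  0  0  1  1  0  0  1  1  2
G_A(17) = 2.
Heap B, S = {1, 6}:
n :  0  1  2  3  4  5  6  7  8  9 10 11 12 13 14 15 16 17 18 19 20 21 22 23 24 25
G :  0  1  0  1  0  1  2  0  1  0  1  0  1  2  0  1  0  1  0  1  2  0  1  0  1  0
G_B(25) = 0.
Combined Grundy value = 2 ⊕ 0 = 2.
A winning move leaves total XOR = 0, i.e. changes one component's Grundy value g to g ⊕ X where X is the current total.
Heap A: need g' = 2⊕2 = 0. Options: 17−2→G=1, 17−7→G=0. Hits: 1.
Heap B: need g' = 0⊕2 = 2. Options: 25−1→G=1, 25−6→G=1. Hits: 0.

1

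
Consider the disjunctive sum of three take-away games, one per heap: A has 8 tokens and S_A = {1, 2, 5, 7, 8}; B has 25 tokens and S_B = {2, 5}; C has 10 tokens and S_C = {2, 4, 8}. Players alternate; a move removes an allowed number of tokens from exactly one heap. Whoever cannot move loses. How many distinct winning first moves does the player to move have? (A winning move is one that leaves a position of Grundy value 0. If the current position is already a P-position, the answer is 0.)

0

Heap A, S = {1, 2, 5, 7, 8}:
n : 0 1 2 3 4 5 6 7 8
G : 0 1 2 0 1 2 0 1 2
G_A(8) = 2.
Heap B, S = {2, 5}:
n :  0  1  2  3  4  5  6  7  8  9 10 11 12 13 14 15 16 17 18 19 20 21 22 23 24 25
G :  0  0  1  1  0  2  1  0  0  1  1  0  2  1  0  0  1  1  0  2  1  0  0  1  1  0
G_B(25) = 0.
Heap C, S = {2, 4, 8}:
G(0) = 0
G(1) = mex{} = 0
G(2) = mex{0} = 1
G(3) = mex{0} = 1
G(4) = mex{1,0} = 2
G(5) = mex{1,0} = 2
G(6) = mex{2,1} = 0
G(7) = mex{2,1} = 0
G(8) = mex{0,2,0} = 1
G(9) = mex{0,2,0} = 1
G(10) = mex{1,0,1} = 2
G_C(10) = 2.
Combined Grundy value = 2 ⊕ 0 ⊕ 2 = 0.
A winning move leaves total XOR = 0, i.e. changes one component's Grundy value g to g ⊕ X where X is the current total.
Heap A: target g' = 2⊕0 = 2, but every legal move changes the Grundy value (mex property), so 0 moves.
Heap B: target g' = 0⊕0 = 0, but every legal move changes the Grundy value (mex property), so 0 moves.
Heap C: target g' = 2⊕0 = 2, but every legal move changes the Grundy value (mex property), so 0 moves.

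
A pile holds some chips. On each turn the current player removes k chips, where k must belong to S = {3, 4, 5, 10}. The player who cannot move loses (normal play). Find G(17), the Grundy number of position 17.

0

n :  0  1  2  3  4  5  6  7  8  9 10 11 12 13 14 15 16 17
G :  0  0  0  1  1  1  2  2  0  0  3  1  1  2  2  0  0  0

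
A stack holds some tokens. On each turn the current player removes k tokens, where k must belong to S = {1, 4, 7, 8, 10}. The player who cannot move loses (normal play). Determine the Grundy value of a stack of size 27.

0

G(0) = 0
G(1) = mex{0} = 1
G(2) = mex{1} = 0
G(3) = mex{0} = 1
G(4) = mex{1,0} = 2
G(5) = mex{2,1} = 0
G(6) = mex{0,0} = 1
G(7) = mex{1,1,0} = 2
G(8) = mex{2,2,1,0} = 3
G(9) = mex{3,0,0,1} = 2
G(10) = mex{2,1,1,0,0} = 3
G(11) = mex{3,2,2,1,1} = 0
G(12) = mex{0,3,0,2,0} = 1
G(13) = mex{1,2,1,0,1} = 3
G(14) = mex{3,3,2,1,2} = 0
G(15) = mex{0,0,3,2,0} = 1
G(16) = mex{1,1,2,3,1} = 0
G(17) = mex{0,3,3,2,2} = 1
G(18) = mex{1,0,0,3,3} = 2
G(19) = mex{2,1,1,0,2} = 3
G(20) = mex{3,0,3,1,3} = 2
G(21) = mex{2,1,0,3,0} = 4
G(22) = mex{4,2,1,0,1} = 3
G(23) = mex{3,3,0,1,3} = 2
G(24) = mex{2,2,1,0,0} = 3
G(25) = mex{3,4,2,1,1} = 0
G(26) = mex{0,3,3,2,0} = 1
G(27) = mex{1,2,2,3,1} = 0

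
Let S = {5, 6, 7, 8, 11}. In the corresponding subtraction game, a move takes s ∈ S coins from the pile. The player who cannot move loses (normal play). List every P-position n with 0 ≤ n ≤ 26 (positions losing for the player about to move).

0, 1, 2, 3, 4, 16, 17, 18, 19, 20

G(0) = 0
G(1) = mex{} = 0
G(2) = mex{} = 0
G(3) = mex{} = 0
G(4) = mex{} = 0
G(5) = mex{0} = 1
G(6) = mex{0,0} = 1
G(7) = mex{0,0,0} = 1
G(8) = mex{0,0,0,0} = 1
G(9) = mex{0,0,0,0} = 1
G(10) = mex{1,0,0,0} = 2
G(11) = mex{1,1,0,0,0} = 2
G(12) = mex{1,1,1,0,0} = 2
G(13) = mex{1,1,1,1,0} = 2
G(14) = mex{1,1,1,1,0} = 2
G(15) = mex{2,1,1,1,0} = 3
G(16) = mex{2,2,1,1,1} = 0
G(17) = mex{2,2,2,1,1} = 0
G(18) = mex{2,2,2,2,1} = 0
G(19) = mex{2,2,2,2,1} = 0
G(20) = mex{3,2,2,2,1} = 0
G(21) = mex{0,3,2,2,2} = 1
G(22) = mex{0,0,3,2,2} = 1
G(23) = mex{0,0,0,3,2} = 1
G(24) = mex{0,0,0,0,2} = 1
G(25) = mex{0,0,0,0,2} = 1
G(26) = mex{1,0,0,0,3} = 2
P-positions are exactly the n with G(n) = 0.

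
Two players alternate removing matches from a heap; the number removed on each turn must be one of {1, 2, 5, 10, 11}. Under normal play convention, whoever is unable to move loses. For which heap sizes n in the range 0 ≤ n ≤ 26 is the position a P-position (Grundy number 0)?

0, 3, 6, 9, 12, 15, 18, 21, 24

G(0) = 0
G(1) = mex{0} = 1
G(2) = mex{1,0} = 2
G(3) = mex{2,1} = 0
G(4) = mex{0,2} = 1
G(5) = mex{1,0,0} = 2
G(6) = mex{2,1,1} = 0
G(7) = mex{0,2,2} = 1
G(8) = mex{1,0,0} = 2
G(9) = mex{2,1,1} = 0
G(10) = mex{0,2,2,0} = 1
G(11) = mex{1,0,0,1,0} = 2
G(12) = mex{2,1,1,2,1} = 0
G(13) = mex{0,2,2,0,2} = 1
G(14) = mex{1,0,0,1,0} = 2
G(15) = mex{2,1,1,2,1} = 0
G(16) = mex{0,2,2,0,2} = 1
G(17) = mex{1,0,0,1,0} = 2
G(18) = mex{2,1,1,2,1} = 0
G(19) = mex{0,2,2,0,2} = 1
G(20) = mex{1,0,0,1,0} = 2
G(21) = mex{2,1,1,2,1} = 0
G(22) = mex{0,2,2,0,2} = 1
G(23) = mex{1,0,0,1,0} = 2
G(24) = mex{2,1,1,2,1} = 0
G(25) = mex{0,2,2,0,2} = 1
G(26) = mex{1,0,0,1,0} = 2
P-positions are exactly the n with G(n) = 0.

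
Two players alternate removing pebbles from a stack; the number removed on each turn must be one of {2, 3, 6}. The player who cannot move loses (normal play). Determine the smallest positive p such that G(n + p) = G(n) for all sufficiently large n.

9

n :  0  1  2  3  4  5  6  7  8  9 10 11 12 13 14 15 16 17 18 19
G :  0  0  1  1  2  0  3  1  2  0  0  1  1  2  0  3  1  2  0  0
G(n+9) = G(n) holds for n = 0,…,5 (a full window of length max(S) = 6), so the sequence is purely periodic with period 9.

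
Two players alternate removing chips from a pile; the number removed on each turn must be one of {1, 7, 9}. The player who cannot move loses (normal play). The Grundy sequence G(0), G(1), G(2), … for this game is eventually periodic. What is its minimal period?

G(0) = 0
G(1) = mex{0} = 1
G(2) = mex{1} = 0
G(3) = mex{0} = 1
G(4) = mex{1} = 0
G(5) = mex{0} = 1
G(6) = mex{1} = 0
G(7) = mex{0,0} = 1
G(8) = mex{1,1} = 0
G(9) = mex{0,0,0} = 1
G(10) = mex{1,1,1} = 0
G(11) = mex{0,0,0} = 1
G(12) = mex{1,1,1} = 0
G(13) = mex{0,0,0} = 1
G(14) = mex{1,1,1} = 0
G(n+2) = G(n) holds for n = 0,…,8 (a full window of length max(S) = 9), so the sequence is purely periodic with period 2.

2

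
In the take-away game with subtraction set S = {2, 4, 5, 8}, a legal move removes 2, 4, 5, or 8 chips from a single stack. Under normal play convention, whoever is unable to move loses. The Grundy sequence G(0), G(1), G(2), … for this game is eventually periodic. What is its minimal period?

3

n :  0  1  2  3  4  5  6  7  8  9 10 11 12 13 14 15 16 17 18 19 20 21
G :  0  0  1  1  2  2  3  0  4  1  0  2  1  0  2  1  0  2  1  0  2  1
From n = 9 onward G(n+3) = G(n); since this holds over max(S) = 8 consecutive positions the period is 3 (pre-period 9).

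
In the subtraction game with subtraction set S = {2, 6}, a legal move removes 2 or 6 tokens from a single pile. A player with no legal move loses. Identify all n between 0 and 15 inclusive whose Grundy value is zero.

0, 1, 4, 5, 8, 9, 12, 13

n :  0  1  2  3  4  5  6  7  8  9 10 11 12 13 14 15
G :  0  0  1  1  0  0  1  1  0  0  1  1  0  0  1  1
P-positions are exactly the n with G(n) = 0.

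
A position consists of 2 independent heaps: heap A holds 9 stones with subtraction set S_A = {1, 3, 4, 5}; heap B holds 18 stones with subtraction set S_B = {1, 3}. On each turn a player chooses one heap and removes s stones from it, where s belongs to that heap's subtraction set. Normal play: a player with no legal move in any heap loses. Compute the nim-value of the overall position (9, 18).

Heap A, S = {1, 3, 4, 5}:
G(0) = 0
G(1) = mex{0} = 1
G(2) = mex{1} = 0
G(3) = mex{0,0} = 1
G(4) = mex{1,1,0} = 2
G(5) = mex{2,0,1,0} = 3
G(6) = mex{3,1,0,1} = 2
G(7) = mex{2,2,1,0} = 3
G(8) = mex{3,3,2,1} = 0
G(9) = mex{0,2,3,2} = 1
G_A(9) = 1.
Heap B, S = {1, 3}:
G(0) = 0
G(1) = mex{0} = 1
G(2) = mex{1} = 0
G(3) = mex{0,0} = 1
G(4) = mex{1,1} = 0
G(5) = mex{0,0} = 1
G(6) = mex{1,1} = 0
G(7) = mex{0,0} = 1
G(8) = mex{1,1} = 0
G(9) = mex{0,0} = 1
G(10) = mex{1,1} = 0
G(11) = mex{0,0} = 1
G(12) = mex{1,1} = 0
G(13) = mex{0,0} = 1
G(14) = mex{1,1} = 0
G(15) = mex{0,0} = 1
G(16) = mex{1,1} = 0
G(17) = mex{0,0} = 1
G(18) = mex{1,1} = 0
G_B(18) = 0.
Combined Grundy value = 1 ⊕ 0 = 1.

1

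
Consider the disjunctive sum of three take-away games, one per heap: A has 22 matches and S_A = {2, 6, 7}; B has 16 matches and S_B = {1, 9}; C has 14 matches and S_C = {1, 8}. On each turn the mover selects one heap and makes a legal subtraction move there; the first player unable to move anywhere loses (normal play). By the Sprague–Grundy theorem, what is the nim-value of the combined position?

1

Heap A, S = {2, 6, 7}:
G(0) = 0
G(1) = mex{} = 0
G(2) = mex{0} = 1
G(3) = mex{0} = 1
G(4) = mex{1} = 0
G(5) = mex{1} = 0
G(6) = mex{0,0} = 1
G(7) = mex{0,0,0} = 1
G(8) = mex{1,1,0} = 2
G(9) = mex{1,1,1} = 0
G(10) = mex{2,0,1} = 3
G(11) = mex{0,0,0} = 1
G(12) = mex{3,1,0} = 2
G(13) = mex{1,1,1} = 0
G(14) = mex{2,2,1} = 0
G(15) = mex{0,0,2} = 1
G(16) = mex{0,3,0} = 1
G(17) = mex{1,1,3} = 0
G(18) = mex{1,2,1} = 0
G(19) = mex{0,0,2} = 1
G(20) = mex{0,0,0} = 1
G(21) = mex{1,1,0} = 2
G(22) = mex{1,1,1} = 0
G_A(22) = 0.
Heap B, S = {1, 9}:
G(0) = 0
G(1) = mex{0} = 1
G(2) = mex{1} = 0
G(3) = mex{0} = 1
G(4) = mex{1} = 0
G(5) = mex{0} = 1
G(6) = mex{1} = 0
G(7) = mex{0} = 1
G(8) = mex{1} = 0
G(9) = mex{0,0} = 1
G(10) = mex{1,1} = 0
G(11) = mex{0,0} = 1
G(12) = mex{1,1} = 0
G(13) = mex{0,0} = 1
G(14) = mex{1,1} = 0
G(15) = mex{0,0} = 1
G(16) = mex{1,1} = 0
G_B(16) = 0.
Heap C, S = {1, 8}:
n :  0  1  2  3  4  5  6  7  8  9 10 11 12 13 14
G :  0  1  0  1  0  1  0  1  2  0  1  0  1  0  1
G_C(14) = 1.
Combined Grundy value = 0 ⊕ 0 ⊕ 1 = 1.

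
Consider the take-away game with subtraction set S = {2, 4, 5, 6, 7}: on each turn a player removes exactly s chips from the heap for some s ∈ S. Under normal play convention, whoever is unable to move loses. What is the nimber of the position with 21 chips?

G(0) = 0
G(1) = mex{} = 0
G(2) = mex{0} = 1
G(3) = mex{0} = 1
G(4) = mex{1,0} = 2
G(5) = mex{1,0,0} = 2
G(6) = mex{2,1,0,0} = 3
G(7) = mex{2,1,1,0,0} = 3
G(8) = mex{3,2,1,1,0} = 4
G(9) = mex{3,2,2,1,1} = 0
G(10) = mex{4,3,2,2,1} = 0
G(11) = mex{0,3,3,2,2} = 1
G(12) = mex{0,4,3,3,2} = 1
G(13) = mex{1,0,4,3,3} = 2
G(14) = mex{1,0,0,4,3} = 2
G(15) = mex{2,1,0,0,4} = 3
G(16) = mex{2,1,1,0,0} = 3
G(17) = mex{3,2,1,1,0} = 4
G(18) = mex{3,2,2,1,1} = 0
G(19) = mex{4,3,2,2,1} = 0
G(20) = mex{0,3,3,2,2} = 1
G(21) = mex{0,4,3,3,2} = 1

1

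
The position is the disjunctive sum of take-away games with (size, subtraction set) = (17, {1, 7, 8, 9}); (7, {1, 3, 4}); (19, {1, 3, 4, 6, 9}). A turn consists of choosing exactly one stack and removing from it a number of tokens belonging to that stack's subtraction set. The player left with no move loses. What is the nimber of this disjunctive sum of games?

1

Stack A, S = {1, 7, 8, 9}:
n :  0  1  2  3  4  5  6  7  8  9 10 11 12 13 14 15 16 17
G :  0  1  0  1  0  1  0  1  2  3  2  3  2  3  2  3  0  1
G_A(17) = 1.
Stack B, S = {1, 3, 4}:
n : 0 1 2 3 4 5 6 7
G : 0 1 0 1 2 3 2 0
G_B(7) = 0.
Stack C, S = {1, 3, 4, 6, 9}:
G(0) = 0
G(1) = mex{0} = 1
G(2) = mex{1} = 0
G(3) = mex{0,0} = 1
G(4) = mex{1,1,0} = 2
G(5) = mex{2,0,1} = 3
G(6) = mex{3,1,0,0} = 2
G(7) = mex{2,2,1,1} = 0
G(8) = mex{0,3,2,0} = 1
G(9) = mex{1,2,3,1,0} = 4
G(10) = mex{4,0,2,2,1} = 3
G(11) = mex{3,1,0,3,0} = 2
G(12) = mex{2,4,1,2,1} = 0
G(13) = mex{0,3,4,0,2} = 1
G(14) = mex{1,2,3,1,3} = 0
G(15) = mex{0,0,2,4,2} = 1
G(16) = mex{1,1,0,3,0} = 2
G(17) = mex{2,0,1,2,1} = 3
G(18) = mex{3,1,0,0,4} = 2
G(19) = mex{2,2,1,1,3} = 0
G_C(19) = 0.
Combined Grundy value = 1 ⊕ 0 ⊕ 0 = 1.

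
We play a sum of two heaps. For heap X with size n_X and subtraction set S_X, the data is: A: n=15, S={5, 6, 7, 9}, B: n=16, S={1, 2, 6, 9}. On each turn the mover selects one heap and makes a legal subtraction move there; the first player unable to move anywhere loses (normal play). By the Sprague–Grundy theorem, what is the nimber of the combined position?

2

Heap A, S = {5, 6, 7, 9}:
G(0) = 0
G(1) = mex{} = 0
G(2) = mex{} = 0
G(3) = mex{} = 0
G(4) = mex{} = 0
G(5) = mex{0} = 1
G(6) = mex{0,0} = 1
G(7) = mex{0,0,0} = 1
G(8) = mex{0,0,0} = 1
G(9) = mex{0,0,0,0} = 1
G(10) = mex{1,0,0,0} = 2
G(11) = mex{1,1,0,0} = 2
G(12) = mex{1,1,1,0} = 2
G(13) = mex{1,1,1,0} = 2
G(14) = mex{1,1,1,1} = 0
G(15) = mex{2,1,1,1} = 0
G_A(15) = 0.
Heap B, S = {1, 2, 6, 9}:
n :  0  1  2  3  4  5  6  7  8  9 10 11 12 13 14 15 16
G :  0  1  2  0  1  2  3  0  1  2  0  1  2  3  0  1  2
G_B(16) = 2.
Combined Grundy value = 0 ⊕ 2 = 2.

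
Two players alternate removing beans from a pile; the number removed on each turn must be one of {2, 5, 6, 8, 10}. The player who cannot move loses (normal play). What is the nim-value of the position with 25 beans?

2

n :  0  1  2  3  4  5  6  7  8  9 10 11 12 13 14 15 16 17 18 19 20 21 22 23 24 25
G :  0  0  1  1  0  2  1  3  2  2  3  3  2  0  3  1  0  0  1  1  0  2  1  3  2  2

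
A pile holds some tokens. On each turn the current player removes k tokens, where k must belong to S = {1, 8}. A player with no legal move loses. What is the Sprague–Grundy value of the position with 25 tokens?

G(0) = 0
G(1) = mex{0} = 1
G(2) = mex{1} = 0
G(3) = mex{0} = 1
G(4) = mex{1} = 0
G(5) = mex{0} = 1
G(6) = mex{1} = 0
G(7) = mex{0} = 1
G(8) = mex{1,0} = 2
G(9) = mex{2,1} = 0
G(10) = mex{0,0} = 1
G(11) = mex{1,1} = 0
G(12) = mex{0,0} = 1
G(13) = mex{1,1} = 0
G(14) = mex{0,0} = 1
G(15) = mex{1,1} = 0
G(16) = mex{0,2} = 1
G(17) = mex{1,0} = 2
G(18) = mex{2,1} = 0
G(19) = mex{0,0} = 1
G(20) = mex{1,1} = 0
G(21) = mex{0,0} = 1
G(22) = mex{1,1} = 0
G(23) = mex{0,0} = 1
G(24) = mex{1,1} = 0
G(25) = mex{0,2} = 1

1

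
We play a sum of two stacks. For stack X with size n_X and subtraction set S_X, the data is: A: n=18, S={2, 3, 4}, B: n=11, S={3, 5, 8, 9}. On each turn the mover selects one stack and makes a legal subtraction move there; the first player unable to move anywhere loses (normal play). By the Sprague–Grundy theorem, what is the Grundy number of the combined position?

Stack A, S = {2, 3, 4}:
G(0) = 0
G(1) = mex{} = 0
G(2) = mex{0} = 1
G(3) = mex{0,0} = 1
G(4) = mex{1,0,0} = 2
G(5) = mex{1,1,0} = 2
G(6) = mex{2,1,1} = 0
G(7) = mex{2,2,1} = 0
G(8) = mex{0,2,2} = 1
G(9) = mex{0,0,2} = 1
G(10) = mex{1,0,0} = 2
G(11) = mex{1,1,0} = 2
G(12) = mex{2,1,1} = 0
G(13) = mex{2,2,1} = 0
G(14) = mex{0,2,2} = 1
G(15) = mex{0,0,2} = 1
G(16) = mex{1,0,0} = 2
G(17) = mex{1,1,0} = 2
G(18) = mex{2,1,1} = 0
G_A(18) = 0.
Stack B, S = {3, 5, 8, 9}:
n :  0  1  2  3  4  5  6  7  8  9 10 11
G :  0  0  0  1  1  1  2  2  2  3  3  3
G_B(11) = 3.
Combined Grundy value = 0 ⊕ 3 = 3.

3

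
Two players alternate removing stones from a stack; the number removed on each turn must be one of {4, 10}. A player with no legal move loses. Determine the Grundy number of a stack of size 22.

0

G(0) = 0
G(1) = mex{} = 0
G(2) = mex{} = 0
G(3) = mex{} = 0
G(4) = mex{0} = 1
G(5) = mex{0} = 1
G(6) = mex{0} = 1
G(7) = mex{0} = 1
G(8) = mex{1} = 0
G(9) = mex{1} = 0
G(10) = mex{1,0} = 2
G(11) = mex{1,0} = 2
G(12) = mex{0,0} = 1
G(13) = mex{0,0} = 1
G(14) = mex{2,1} = 0
G(15) = mex{2,1} = 0
G(16) = mex{1,1} = 0
G(17) = mex{1,1} = 0
G(18) = mex{0,0} = 1
G(19) = mex{0,0} = 1
G(20) = mex{0,2} = 1
G(21) = mex{0,2} = 1
G(22) = mex{1,1} = 0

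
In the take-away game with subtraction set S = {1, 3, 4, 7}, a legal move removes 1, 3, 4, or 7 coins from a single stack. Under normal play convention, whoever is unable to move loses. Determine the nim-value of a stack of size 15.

n :  0  1  2  3  4  5  6  7  8  9 10 11 12 13 14 15
G :  0  1  0  1  2  3  2  3  0  1  0  1  2  3  2  3

3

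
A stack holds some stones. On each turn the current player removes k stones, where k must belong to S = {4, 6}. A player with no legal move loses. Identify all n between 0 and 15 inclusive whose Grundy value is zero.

0, 1, 2, 3, 10, 11, 12, 13

G(0) = 0
G(1) = mex{} = 0
G(2) = mex{} = 0
G(3) = mex{} = 0
G(4) = mex{0} = 1
G(5) = mex{0} = 1
G(6) = mex{0,0} = 1
G(7) = mex{0,0} = 1
G(8) = mex{1,0} = 2
G(9) = mex{1,0} = 2
G(10) = mex{1,1} = 0
G(11) = mex{1,1} = 0
G(12) = mex{2,1} = 0
G(13) = mex{2,1} = 0
G(14) = mex{0,2} = 1
G(15) = mex{0,2} = 1
P-positions are exactly the n with G(n) = 0.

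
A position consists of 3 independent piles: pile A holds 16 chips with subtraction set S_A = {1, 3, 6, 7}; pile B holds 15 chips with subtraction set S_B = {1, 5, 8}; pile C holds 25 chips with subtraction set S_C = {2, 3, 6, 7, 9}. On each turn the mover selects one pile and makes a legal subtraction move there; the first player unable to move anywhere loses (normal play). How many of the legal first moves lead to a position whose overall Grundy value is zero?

1

Pile A, S = {1, 3, 6, 7}:
n :  0  1  2  3  4  5  6  7  8  9 10 11 12 13 14 15 16
G :  0  1  0  1  0  1  2  3  2  3  2  3  0  1  0  1  0
G_A(16) = 0.
Pile B, S = {1, 5, 8}:
G(0) = 0
G(1) = mex{0} = 1
G(2) = mex{1} = 0
G(3) = mex{0} = 1
G(4) = mex{1} = 0
G(5) = mex{0,0} = 1
G(6) = mex{1,1} = 0
G(7) = mex{0,0} = 1
G(8) = mex{1,1,0} = 2
G(9) = mex{2,0,1} = 3
G(10) = mex{3,1,0} = 2
G(11) = mex{2,0,1} = 3
G(12) = mex{3,1,0} = 2
G(13) = mex{2,2,1} = 0
G(14) = mex{0,3,0} = 1
G(15) = mex{1,2,1} = 0
G_B(15) = 0.
Pile C, S = {2, 3, 6, 7, 9}:
G(0) = 0
G(1) = mex{} = 0
G(2) = mex{0} = 1
G(3) = mex{0,0} = 1
G(4) = mex{1,0} = 2
G(5) = mex{1,1} = 0
G(6) = mex{2,1,0} = 3
G(7) = mex{0,2,0,0} = 1
G(8) = mex{3,0,1,0} = 2
G(9) = mex{1,3,1,1,0} = 2
G(10) = mex{2,1,2,1,0} = 3
G(11) = mex{2,2,0,2,1} = 3
G(12) = mex{3,2,3,0,1} = 4
G(13) = mex{3,3,1,3,2} = 0
G(14) = mex{4,3,2,1,0} = 5
G(15) = mex{0,4,2,2,3} = 1
G(16) = mex{5,0,3,2,1} = 4
G(17) = mex{1,5,3,3,2} = 0
G(18) = mex{4,1,4,3,2} = 0
G(19) = mex{0,4,0,4,3} = 1
G(20) = mex{0,0,5,0,3} = 1
G(21) = mex{1,0,1,5,4} = 2
G(22) = mex{1,1,4,1,0} = 2
G(23) = mex{2,1,0,4,5} = 3
G(24) = mex{2,2,0,0,1} = 3
G(25) = mex{3,2,1,0,4} = 5
G_C(25) = 5.
Combined Grundy value = 0 ⊕ 0 ⊕ 5 = 5.
A winning move leaves total XOR = 0, i.e. changes one component's Grundy value g to g ⊕ X where X is the current total.
Pile A: need g' = 0⊕5 = 5. Options: 16−1→G=1, 16−3→G=1, 16−6→G=2, 16−7→G=3. Hits: 0.
Pile B: need g' = 0⊕5 = 5. Options: 15−1→G=1, 15−5→G=2, 15−8→G=1. Hits: 0.
Pile C: need g' = 5⊕5 = 0. Options: 25−2→G=3, 25−3→G=2, 25−6→G=1, 25−7→G=0, 25−9→G=4. Hits: 1.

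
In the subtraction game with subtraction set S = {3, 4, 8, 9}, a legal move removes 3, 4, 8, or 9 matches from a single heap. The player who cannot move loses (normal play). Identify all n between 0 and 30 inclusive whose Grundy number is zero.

0, 1, 2, 7, 12, 13, 14, 19, 24, 25, 26

G(0) = 0
G(1) = mex{} = 0
G(2) = mex{} = 0
G(3) = mex{0} = 1
G(4) = mex{0,0} = 1
G(5) = mex{0,0} = 1
G(6) = mex{1,0} = 2
G(7) = mex{1,1} = 0
G(8) = mex{1,1,0} = 2
G(9) = mex{2,1,0,0} = 3
G(10) = mex{0,2,0,0} = 1
G(11) = mex{2,0,1,0} = 3
G(12) = mex{3,2,1,1} = 0
G(13) = mex{1,3,1,1} = 0
G(14) = mex{3,1,2,1} = 0
G(15) = mex{0,3,0,2} = 1
G(16) = mex{0,0,2,0} = 1
G(17) = mex{0,0,3,2} = 1
G(18) = mex{1,0,1,3} = 2
G(19) = mex{1,1,3,1} = 0
G(20) = mex{1,1,0,3} = 2
G(21) = mex{2,1,0,0} = 3
G(22) = mex{0,2,0,0} = 1
G(23) = mex{2,0,1,0} = 3
G(24) = mex{3,2,1,1} = 0
G(25) = mex{1,3,1,1} = 0
G(26) = mex{3,1,2,1} = 0
G(27) = mex{0,3,0,2} = 1
G(28) = mex{0,0,2,0} = 1
G(29) = mex{0,0,3,2} = 1
G(30) = mex{1,0,1,3} = 2
P-positions are exactly the n with G(n) = 0.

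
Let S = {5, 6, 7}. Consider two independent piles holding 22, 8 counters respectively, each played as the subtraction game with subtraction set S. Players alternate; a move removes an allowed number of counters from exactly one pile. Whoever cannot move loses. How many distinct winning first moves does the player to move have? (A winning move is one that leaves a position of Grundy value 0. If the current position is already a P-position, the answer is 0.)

All piles use S = {5, 6, 7}:
G(0) = 0
G(1) = mex{} = 0
G(2) = mex{} = 0
G(3) = mex{} = 0
G(4) = mex{} = 0
G(5) = mex{0} = 1
G(6) = mex{0,0} = 1
G(7) = mex{0,0,0} = 1
G(8) = mex{0,0,0} = 1
G(9) = mex{0,0,0} = 1
G(10) = mex{1,0,0} = 2
G(11) = mex{1,1,0} = 2
G(12) = mex{1,1,1} = 0
G(13) = mex{1,1,1} = 0
G(14) = mex{1,1,1} = 0
G(15) = mex{2,1,1} = 0
G(16) = mex{2,2,1} = 0
G(17) = mex{0,2,2} = 1
G(18) = mex{0,0,2} = 1
G(19) = mex{0,0,0} = 1
G(20) = mex{0,0,0} = 1
G(21) = mex{0,0,0} = 1
G(22) = mex{1,0,0} = 2
Pile A: G(22) = 2.
Pile B: G(8) = 1.
Combined Grundy value = 2 ⊕ 1 = 3.
A winning move leaves total XOR = 0, i.e. changes one component's Grundy value g to g ⊕ X where X is the current total.
Pile A: need g' = 2⊕3 = 1. Options: 22−5→G=1, 22−6→G=0, 22−7→G=0. Hits: 1.
Pile B: need g' = 1⊕3 = 2. Options: 8−5→G=0, 8−6→G=0, 8−7→G=0. Hits: 0.

1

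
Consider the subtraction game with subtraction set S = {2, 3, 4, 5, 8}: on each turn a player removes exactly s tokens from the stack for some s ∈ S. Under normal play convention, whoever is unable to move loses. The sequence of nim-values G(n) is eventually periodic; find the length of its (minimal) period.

13

G(0) = 0
G(1) = mex{} = 0
G(2) = mex{0} = 1
G(3) = mex{0,0} = 1
G(4) = mex{1,0,0} = 2
G(5) = mex{1,1,0,0} = 2
G(6) = mex{2,1,1,0} = 3
G(7) = mex{2,2,1,1} = 0
G(8) = mex{3,2,2,1,0} = 4
G(9) = mex{0,3,2,2,0} = 1
G(10) = mex{4,0,3,2,1} = 5
G(11) = mex{1,4,0,3,1} = 2
G(12) = mex{5,1,4,0,2} = 3
G(13) = mex{2,5,1,4,2} = 0
G(14) = mex{3,2,5,1,3} = 0
G(15) = mex{0,3,2,5,0} = 1
G(16) = mex{0,0,3,2,4} = 1
G(17) = mex{1,0,0,3,1} = 2
G(18) = mex{1,1,0,0,5} = 2
G(19) = mex{2,1,1,0,2} = 3
G(20) = mex{2,2,1,1,3} = 0
G(21) = mex{3,2,2,1,0} = 4
G(22) = mex{0,3,2,2,0} = 1
G(23) = mex{4,0,3,2,1} = 5
G(24) = mex{1,4,0,3,1} = 2
G(25) = mex{5,1,4,0,2} = 3
G(26) = mex{2,5,1,4,2} = 0
G(27) = mex{3,2,5,1,3} = 0
G(n+13) = G(n) holds for n = 0,…,7 (a full window of length max(S) = 8), so the sequence is purely periodic with period 13.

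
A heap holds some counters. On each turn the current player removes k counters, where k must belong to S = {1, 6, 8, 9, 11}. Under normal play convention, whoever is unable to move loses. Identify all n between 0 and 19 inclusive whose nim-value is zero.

G(0) = 0
G(1) = mex{0} = 1
G(2) = mex{1} = 0
G(3) = mex{0} = 1
G(4) = mex{1} = 0
G(5) = mex{0} = 1
G(6) = mex{1,0} = 2
G(7) = mex{2,1} = 0
G(8) = mex{0,0,0} = 1
G(9) = mex{1,1,1,0} = 2
G(10) = mex{2,0,0,1} = 3
G(11) = mex{3,1,1,0,0} = 2
G(12) = mex{2,2,0,1,1} = 3
G(13) = mex{3,0,1,0,0} = 2
G(14) = mex{2,1,2,1,1} = 0
G(15) = mex{0,2,0,2,0} = 1
G(16) = mex{1,3,1,0,1} = 2
G(17) = mex{2,2,2,1,2} = 0
G(18) = mex{0,3,3,2,0} = 1
G(19) = mex{1,2,2,3,1} = 0
P-positions are exactly the n with G(n) = 0.

0, 2, 4, 7, 14, 17, 19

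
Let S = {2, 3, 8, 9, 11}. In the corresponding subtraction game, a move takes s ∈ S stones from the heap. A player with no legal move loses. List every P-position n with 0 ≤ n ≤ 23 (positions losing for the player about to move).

0, 1, 5, 6, 18, 19, 23

G(0) = 0
G(1) = mex{} = 0
G(2) = mex{0} = 1
G(3) = mex{0,0} = 1
G(4) = mex{1,0} = 2
G(5) = mex{1,1} = 0
G(6) = mex{2,1} = 0
G(7) = mex{0,2} = 1
G(8) = mex{0,0,0} = 1
G(9) = mex{1,0,0,0} = 2
G(10) = mex{1,1,1,0} = 2
G(11) = mex{2,1,1,1,0} = 3
G(12) = mex{2,2,2,1,0} = 3
G(13) = mex{3,2,0,2,1} = 4
G(14) = mex{3,3,0,0,1} = 2
G(15) = mex{4,3,1,0,2} = 5
G(16) = mex{2,4,1,1,0} = 3
G(17) = mex{5,2,2,1,0} = 3
G(18) = mex{3,5,2,2,1} = 0
G(19) = mex{3,3,3,2,1} = 0
G(20) = mex{0,3,3,3,2} = 1
G(21) = mex{0,0,4,3,2} = 1
G(22) = mex{1,0,2,4,3} = 5
G(23) = mex{1,1,5,2,3} = 0
P-positions are exactly the n with G(n) = 0.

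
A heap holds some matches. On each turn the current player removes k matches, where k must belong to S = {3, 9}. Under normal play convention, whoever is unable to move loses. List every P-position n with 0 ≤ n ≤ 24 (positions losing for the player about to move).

0, 1, 2, 6, 7, 8, 12, 13, 14, 18, 19, 20, 24

n :  0  1  2  3  4  5  6  7  8  9 10 11 12 13 14 15 16 17 18 19 20 21 22 23 24
G :  0  0  0  1  1  1  0  0  0  1  1  1  0  0  0  1  1  1  0  0  0  1  1  1  0
P-positions are exactly the n with G(n) = 0.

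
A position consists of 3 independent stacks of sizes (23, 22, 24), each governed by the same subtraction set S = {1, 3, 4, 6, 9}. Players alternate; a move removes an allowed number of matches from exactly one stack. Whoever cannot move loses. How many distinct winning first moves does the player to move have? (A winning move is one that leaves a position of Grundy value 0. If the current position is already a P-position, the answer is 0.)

All stacks use S = {1, 3, 4, 6, 9}:
G(0) = 0
G(1) = mex{0} = 1
G(2) = mex{1} = 0
G(3) = mex{0,0} = 1
G(4) = mex{1,1,0} = 2
G(5) = mex{2,0,1} = 3
G(6) = mex{3,1,0,0} = 2
G(7) = mex{2,2,1,1} = 0
G(8) = mex{0,3,2,0} = 1
G(9) = mex{1,2,3,1,0} = 4
G(10) = mex{4,0,2,2,1} = 3
G(11) = mex{3,1,0,3,0} = 2
G(12) = mex{2,4,1,2,1} = 0
G(13) = mex{0,3,4,0,2} = 1
G(14) = mex{1,2,3,1,3} = 0
G(15) = mex{0,0,2,4,2} = 1
G(16) = mex{1,1,0,3,0} = 2
G(17) = mex{2,0,1,2,1} = 3
G(18) = mex{3,1,0,0,4} = 2
G(19) = mex{2,2,1,1,3} = 0
G(20) = mex{0,3,2,0,2} = 1
G(21) = mex{1,2,3,1,0} = 4
G(22) = mex{4,0,2,2,1} = 3
G(23) = mex{3,1,0,3,0} = 2
G(24) = mex{2,4,1,2,1} = 0
Stack A: G(23) = 2.
Stack B: G(22) = 3.
Stack C: G(24) = 0.
Combined Grundy value = 2 ⊕ 3 ⊕ 0 = 1.
A winning move leaves total XOR = 0, i.e. changes one component's Grundy value g to g ⊕ X where X is the current total.
Stack A: need g' = 2⊕1 = 3. Options: 23−1→G=3, 23−3→G=1, 23−4→G=0, 23−6→G=3, 23−9→G=0. Hits: 2.
Stack B: need g' = 3⊕1 = 2. Options: 22−1→G=4, 22−3→G=0, 22−4→G=2, 22−6→G=2, 22−9→G=1. Hits: 2.
Stack C: need g' = 0⊕1 = 1. Options: 24−1→G=2, 24−3→G=4, 24−4→G=1, 24−6→G=2, 24−9→G=1. Hits: 2.

6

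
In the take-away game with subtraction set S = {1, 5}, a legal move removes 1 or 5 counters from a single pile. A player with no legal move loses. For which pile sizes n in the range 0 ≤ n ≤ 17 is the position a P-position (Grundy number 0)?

0, 2, 4, 6, 8, 10, 12, 14, 16

G(0) = 0
G(1) = mex{0} = 1
G(2) = mex{1} = 0
G(3) = mex{0} = 1
G(4) = mex{1} = 0
G(5) = mex{0,0} = 1
G(6) = mex{1,1} = 0
G(7) = mex{0,0} = 1
G(8) = mex{1,1} = 0
G(9) = mex{0,0} = 1
G(10) = mex{1,1} = 0
G(11) = mex{0,0} = 1
G(12) = mex{1,1} = 0
G(13) = mex{0,0} = 1
G(14) = mex{1,1} = 0
G(15) = mex{0,0} = 1
G(16) = mex{1,1} = 0
G(17) = mex{0,0} = 1
P-positions are exactly the n with G(n) = 0.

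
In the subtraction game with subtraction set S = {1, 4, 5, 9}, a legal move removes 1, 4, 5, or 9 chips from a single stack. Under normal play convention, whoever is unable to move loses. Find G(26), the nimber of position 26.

G(0) = 0
G(1) = mex{0} = 1
G(2) = mex{1} = 0
G(3) = mex{0} = 1
G(4) = mex{1,0} = 2
G(5) = mex{2,1,0} = 3
G(6) = mex{3,0,1} = 2
G(7) = mex{2,1,0} = 3
G(8) = mex{3,2,1} = 0
G(9) = mex{0,3,2,0} = 1
G(10) = mex{1,2,3,1} = 0
G(11) = mex{0,3,2,0} = 1
G(12) = mex{1,0,3,1} = 2
G(13) = mex{2,1,0,2} = 3
G(14) = mex{3,0,1,3} = 2
G(15) = mex{2,1,0,2} = 3
G(16) = mex{3,2,1,3} = 0
G(17) = mex{0,3,2,0} = 1
G(18) = mex{1,2,3,1} = 0
G(19) = mex{0,3,2,0} = 1
G(20) = mex{1,0,3,1} = 2
G(21) = mex{2,1,0,2} = 3
G(22) = mex{3,0,1,3} = 2
G(23) = mex{2,1,0,2} = 3
G(24) = mex{3,2,1,3} = 0
G(25) = mex{0,3,2,0} = 1
G(26) = mex{1,2,3,1} = 0

0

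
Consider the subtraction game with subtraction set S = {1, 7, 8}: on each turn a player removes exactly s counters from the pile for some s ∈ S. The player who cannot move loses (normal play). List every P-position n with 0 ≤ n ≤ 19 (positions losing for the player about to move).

n :  0  1  2  3  4  5  6  7  8  9 10 11 12 13 14 15 16 17 18 19
G :  0  1  0  1  0  1  0  1  2  3  2  3  2  3  2  0  1  0  1  0
P-positions are exactly the n with G(n) = 0.

0, 2, 4, 6, 15, 17, 19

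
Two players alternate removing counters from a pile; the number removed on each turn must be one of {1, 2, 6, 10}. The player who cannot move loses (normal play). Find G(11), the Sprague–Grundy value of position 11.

0

G(0) = 0
G(1) = mex{0} = 1
G(2) = mex{1,0} = 2
G(3) = mex{2,1} = 0
G(4) = mex{0,2} = 1
G(5) = mex{1,0} = 2
G(6) = mex{2,1,0} = 3
G(7) = mex{3,2,1} = 0
G(8) = mex{0,3,2} = 1
G(9) = mex{1,0,0} = 2
G(10) = mex{2,1,1,0} = 3
G(11) = mex{3,2,2,1} = 0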